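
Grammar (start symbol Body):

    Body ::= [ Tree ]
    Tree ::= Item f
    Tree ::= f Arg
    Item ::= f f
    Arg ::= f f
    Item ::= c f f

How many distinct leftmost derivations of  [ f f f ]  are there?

Parse trees for [ f f f ]:
  [Body [ [Tree [Item f f] f] ]]
  [Body [ [Tree f [Arg f f]] ]]

2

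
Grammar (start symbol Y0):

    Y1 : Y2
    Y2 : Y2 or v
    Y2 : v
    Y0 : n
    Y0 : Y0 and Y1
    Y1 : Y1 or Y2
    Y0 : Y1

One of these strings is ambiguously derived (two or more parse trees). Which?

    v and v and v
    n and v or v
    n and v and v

n and v or v

v and v and v: 1 tree
n and v or v: 2 trees
n and v and v: 1 tree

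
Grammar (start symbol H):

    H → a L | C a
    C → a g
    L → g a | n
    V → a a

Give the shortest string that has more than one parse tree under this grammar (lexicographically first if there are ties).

length 2: no string has ≥2 trees
length 3: a g a has 2 parse trees

Two derivations of a g a:
  H ⇒ a L ⇒ a g a
  H ⇒ C a ⇒ a g a

a g a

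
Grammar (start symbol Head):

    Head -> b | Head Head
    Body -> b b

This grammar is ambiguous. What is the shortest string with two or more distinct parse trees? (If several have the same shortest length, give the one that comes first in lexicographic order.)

b b b

length 1: no string has ≥2 trees
length 2: no string has ≥2 trees
length 3: b b b has 2 parse trees

Two derivations of b b b:
  Head ⇒ Head Head ⇒ b Head ⇒ b Head Head ⇒ b b Head ⇒ b b b
  Head ⇒ Head Head ⇒ Head Head Head ⇒ b Head Head ⇒ b b Head ⇒ b b b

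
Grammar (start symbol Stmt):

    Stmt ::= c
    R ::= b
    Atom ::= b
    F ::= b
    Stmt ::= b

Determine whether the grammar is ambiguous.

(Atom, R, F are unreachable from Stmt, so their rules don't affect L(Stmt).) The reachable rules are right-linear with at most one rule per (nonterminal, next-terminal) pair. Each input token forces the next rule, so parsing is deterministic.

Unambiguous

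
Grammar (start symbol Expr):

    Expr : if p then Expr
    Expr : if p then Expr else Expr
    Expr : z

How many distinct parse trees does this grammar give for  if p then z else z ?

1

Parse trees for if p then z else z:
  [Expr if p then [Expr z] else [Expr z]]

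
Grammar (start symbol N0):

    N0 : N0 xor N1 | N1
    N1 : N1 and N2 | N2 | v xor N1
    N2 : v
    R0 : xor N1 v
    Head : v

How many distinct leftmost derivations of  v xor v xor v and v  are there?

Parse trees for v xor v xor v and v:
  [N0 [N0 [N1 [N2 v]]] xor [N1 [N1 v xor [N1 [N2 v]]] and [N2 v]]]
  [N0 [N0 [N1 [N2 v]]] xor [N1 v xor [N1 [N1 [N2 v]] and [N2 v]]]]
  [N0 [N0 [N0 [N1 [N2 v]]] xor [N1 [N2 v]]] xor [N1 [N1 [N2 v]] and [N2 v]]]
  [N0 [N0 [N1 v xor [N1 [N2 v]]]] xor [N1 [N1 [N2 v]] and [N2 v]]]
  [N0 [N1 [N1 v xor [N1 v xor [N1 [N2 v]]]] and [N2 v]]]
  [N0 [N1 v xor [N1 [N1 v xor [N1 [N2 v]]] and [N2 v]]]]
  [N0 [N1 v xor [N1 v xor [N1 [N1 [N2 v]] and [N2 v]]]]]

7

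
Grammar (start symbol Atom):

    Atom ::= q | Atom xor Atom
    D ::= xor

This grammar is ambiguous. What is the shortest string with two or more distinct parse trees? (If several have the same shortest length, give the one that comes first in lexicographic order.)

length 1: no string has ≥2 trees
length 3: no string has ≥2 trees
length 5: q xor q xor q has 2 parse trees

Two derivations of q xor q xor q:
  Atom ⇒ Atom xor Atom ⇒ q xor Atom ⇒ q xor Atom xor Atom ⇒ q xor q xor Atom ⇒ q xor q xor q
  Atom ⇒ Atom xor Atom ⇒ Atom xor Atom xor Atom ⇒ q xor Atom xor Atom ⇒ q xor q xor Atom ⇒ q xor q xor q

q xor q xor q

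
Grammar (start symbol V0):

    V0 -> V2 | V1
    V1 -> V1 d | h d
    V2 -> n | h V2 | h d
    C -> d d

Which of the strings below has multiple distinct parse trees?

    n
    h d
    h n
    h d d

h d

n: 1 tree
h d: 2 trees
h n: 1 tree
h d d: 1 tree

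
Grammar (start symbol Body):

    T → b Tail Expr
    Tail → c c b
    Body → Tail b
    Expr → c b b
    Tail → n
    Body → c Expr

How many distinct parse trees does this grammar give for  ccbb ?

Parse trees for ccbb:
  [Body [Tail c c b] b]
  [Body c [Expr c b b]]

2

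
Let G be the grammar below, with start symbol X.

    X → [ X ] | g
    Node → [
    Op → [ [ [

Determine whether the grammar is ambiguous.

Only X is reachable from X; ignoring the rest: L(X) is { openⁿ atom closeⁿ : n ≥ 0 }. The bracket depth fixes n, and the derivation is forced at every step.

Unambiguous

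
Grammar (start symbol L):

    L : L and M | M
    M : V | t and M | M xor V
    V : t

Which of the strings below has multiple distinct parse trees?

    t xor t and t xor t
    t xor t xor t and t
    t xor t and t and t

t xor t and t and t

t xor t and t xor t: 1 tree
t xor t xor t and t: 1 tree
t xor t and t and t: 2 trees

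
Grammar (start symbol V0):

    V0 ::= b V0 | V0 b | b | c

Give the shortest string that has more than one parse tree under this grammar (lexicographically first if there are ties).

length 1: no string has ≥2 trees
length 2: b b has 2 parse trees

Two derivations of b b:
  V0 ⇒ b V0 ⇒ b b
  V0 ⇒ V0 b ⇒ b b

b b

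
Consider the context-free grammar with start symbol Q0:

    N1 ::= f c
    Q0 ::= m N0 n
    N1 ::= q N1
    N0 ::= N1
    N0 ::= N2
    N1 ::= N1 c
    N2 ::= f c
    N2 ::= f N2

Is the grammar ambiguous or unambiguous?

Ambiguous

Witness: m f c n

Derivation 1: Q0 ⇒ m N0 n ⇒ m N1 n ⇒ m f c n
Derivation 2: Q0 ⇒ m N0 n ⇒ m N2 n ⇒ m f c n

Two distinct leftmost derivations for the same string.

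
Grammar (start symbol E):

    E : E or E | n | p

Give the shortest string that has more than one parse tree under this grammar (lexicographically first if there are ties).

n or n or n

length 1: no string has ≥2 trees
length 3: no string has ≥2 trees
length 5: n or n or n has 2 parse trees

Two derivations of n or n or n:
  E ⇒ E or E ⇒ E or E or E ⇒ n or E or E ⇒ n or n or E ⇒ n or n or n
  E ⇒ E or E ⇒ n or E ⇒ n or E or E ⇒ n or n or E ⇒ n or n or n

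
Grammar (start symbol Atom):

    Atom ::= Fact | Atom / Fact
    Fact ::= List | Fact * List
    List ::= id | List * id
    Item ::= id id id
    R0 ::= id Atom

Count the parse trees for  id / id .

1

Parse trees for id / id:
  [Atom [Atom [Fact [List id]]] / [Fact [List id]]]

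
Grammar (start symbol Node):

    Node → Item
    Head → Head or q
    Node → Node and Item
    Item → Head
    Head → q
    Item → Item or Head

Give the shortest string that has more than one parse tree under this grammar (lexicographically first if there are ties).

q or q

length 1: no string has ≥2 trees
length 3: q or q has 2 parse trees

Two derivations of q or q:
  Node ⇒ Item ⇒ Head ⇒ Head or q ⇒ q or q
  Node ⇒ Item ⇒ Item or Head ⇒ Head or Head ⇒ q or Head ⇒ q or q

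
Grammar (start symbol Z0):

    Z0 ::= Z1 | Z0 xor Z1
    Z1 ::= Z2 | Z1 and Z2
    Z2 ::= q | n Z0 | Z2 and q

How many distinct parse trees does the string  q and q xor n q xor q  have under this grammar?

Parse trees for q and q xor n q xor q:
  [Z0 [Z0 [Z1 [Z2 [Z2 q] and q]]] xor [Z1 [Z2 n [Z0 [Z0 [Z1 [Z2 q]]] xor [Z1 [Z2 q]]]]]]
  [Z0 [Z0 [Z1 [Z1 [Z2 q]] and [Z2 q]]] xor [Z1 [Z2 n [Z0 [Z0 [Z1 [Z2 q]]] xor [Z1 [Z2 q]]]]]]
  [Z0 [Z0 [Z0 [Z1 [Z2 [Z2 q] and q]]] xor [Z1 [Z2 n [Z0 [Z1 [Z2 q]]]]]] xor [Z1 [Z2 q]]]
  [Z0 [Z0 [Z0 [Z1 [Z1 [Z2 q]] and [Z2 q]]] xor [Z1 [Z2 n [Z0 [Z1 [Z2 q]]]]]] xor [Z1 [Z2 q]]]

4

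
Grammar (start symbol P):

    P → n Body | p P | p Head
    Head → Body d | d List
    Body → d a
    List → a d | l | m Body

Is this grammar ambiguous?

Ambiguous

Witness: p d a d

Derivation 1: P ⇒ p Head ⇒ p Body d ⇒ p d a d
Derivation 2: P ⇒ p Head ⇒ p d List ⇒ p d a d

Two distinct leftmost derivations for the same string.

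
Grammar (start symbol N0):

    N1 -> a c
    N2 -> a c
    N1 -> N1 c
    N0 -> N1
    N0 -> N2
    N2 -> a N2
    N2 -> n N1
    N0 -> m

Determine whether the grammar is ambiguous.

Ambiguous

Witness: a c

Derivation 1: N0 ⇒ N1 ⇒ a c
Derivation 2: N0 ⇒ N2 ⇒ a c

Two distinct leftmost derivations for the same string.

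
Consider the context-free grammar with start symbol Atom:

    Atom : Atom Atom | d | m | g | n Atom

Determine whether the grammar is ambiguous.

Ambiguous

Witness: d d d

Derivation 1: Atom ⇒ Atom Atom ⇒ Atom Atom Atom ⇒ d Atom Atom ⇒ d d Atom ⇒ d d d
Derivation 2: Atom ⇒ Atom Atom ⇒ d Atom ⇒ d Atom Atom ⇒ d d Atom ⇒ d d d

Two distinct leftmost derivations for the same string.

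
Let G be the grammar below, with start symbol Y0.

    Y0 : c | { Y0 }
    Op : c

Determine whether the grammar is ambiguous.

Only Y0 is reachable from Y0; ignoring the rest: Each string is a nest of matched brackets around a single atom. An opening bracket forces the recursive rule; an atom forces the base rule.

Unambiguous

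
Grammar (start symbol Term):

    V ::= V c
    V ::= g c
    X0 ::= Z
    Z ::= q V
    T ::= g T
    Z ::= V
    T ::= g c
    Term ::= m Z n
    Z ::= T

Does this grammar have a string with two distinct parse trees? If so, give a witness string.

Ambiguous

Witness: m g c n

Derivation 1: Term ⇒ m Z n ⇒ m V n ⇒ m g c n
Derivation 2: Term ⇒ m Z n ⇒ m T n ⇒ m g c n

Two distinct leftmost derivations for the same string.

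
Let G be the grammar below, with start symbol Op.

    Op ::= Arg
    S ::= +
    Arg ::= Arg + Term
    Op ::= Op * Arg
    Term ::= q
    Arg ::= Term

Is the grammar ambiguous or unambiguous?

(S is unreachable from Op, so its rules don't affect L(Op).) This is a standard precedence ladder (Op over Arg over Term), with each level left-recursive on its own operator ('*' at Op, '+' at Arg). That structure is LR(1), hence unambiguous.

Unambiguous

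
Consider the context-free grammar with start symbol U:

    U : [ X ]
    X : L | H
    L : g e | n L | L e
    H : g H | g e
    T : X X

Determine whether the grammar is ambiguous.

Ambiguous

Witness: [ g e ]

Derivation 1: U ⇒ [ X ] ⇒ [ L ] ⇒ [ g e ]
Derivation 2: U ⇒ [ X ] ⇒ [ H ] ⇒ [ g e ]

Two distinct leftmost derivations for the same string.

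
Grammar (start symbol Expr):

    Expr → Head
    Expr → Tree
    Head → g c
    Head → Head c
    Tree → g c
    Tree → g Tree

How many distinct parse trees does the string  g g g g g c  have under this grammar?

Parse trees for g g g g g c:
  [Expr [Tree g [Tree g [Tree g [Tree g [Tree g c]]]]]]

1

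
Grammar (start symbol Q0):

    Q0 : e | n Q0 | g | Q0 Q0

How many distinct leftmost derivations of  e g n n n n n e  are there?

Parse trees for e g n n n n n e:
  [Q0 [Q0 e] [Q0 [Q0 g] [Q0 n [Q0 n [Q0 n [Q0 n [Q0 n [Q0 e]]]]]]]]
  [Q0 [Q0 [Q0 e] [Q0 g]] [Q0 n [Q0 n [Q0 n [Q0 n [Q0 n [Q0 e]]]]]]]

2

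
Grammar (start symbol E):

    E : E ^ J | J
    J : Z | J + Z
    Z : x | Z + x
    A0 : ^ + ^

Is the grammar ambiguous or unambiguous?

Ambiguous

Witness: x + x

Derivation 1: E ⇒ J ⇒ Z ⇒ Z + x ⇒ x + x
Derivation 2: E ⇒ J ⇒ J + Z ⇒ Z + Z ⇒ x + Z ⇒ x + x

Two distinct leftmost derivations for the same string.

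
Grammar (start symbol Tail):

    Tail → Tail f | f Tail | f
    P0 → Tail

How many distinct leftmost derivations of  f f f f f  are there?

16

Parse trees for f f f f f (showing first 6 of 16):
  [Tail [Tail [Tail [Tail [Tail f] f] f] f] f]
  [Tail [Tail [Tail [Tail f [Tail f]] f] f] f]
  [Tail [Tail [Tail f [Tail [Tail f] f]] f] f]
  [Tail [Tail [Tail f [Tail f [Tail f]]] f] f]
  [Tail [Tail f [Tail [Tail [Tail f] f] f]] f]
  [Tail [Tail f [Tail [Tail f [Tail f]] f]] f]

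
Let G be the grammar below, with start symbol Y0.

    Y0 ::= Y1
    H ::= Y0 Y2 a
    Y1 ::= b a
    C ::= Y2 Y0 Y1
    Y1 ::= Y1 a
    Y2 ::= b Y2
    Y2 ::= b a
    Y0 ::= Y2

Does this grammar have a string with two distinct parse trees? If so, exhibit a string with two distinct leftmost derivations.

Witness: b a

Derivation 1: Y0 ⇒ Y1 ⇒ b a
Derivation 2: Y0 ⇒ Y2 ⇒ b a

Two distinct leftmost derivations for the same string.

Ambiguous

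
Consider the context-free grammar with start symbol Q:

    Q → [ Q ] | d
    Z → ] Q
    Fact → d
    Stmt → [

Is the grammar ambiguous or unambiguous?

(Z, Fact, Stmt are unreachable from Q, so their rules don't affect L(Q).) L(Q) is { openⁿ atom closeⁿ : n ≥ 0 }. The bracket depth fixes n, and the derivation is forced at every step.

Unambiguous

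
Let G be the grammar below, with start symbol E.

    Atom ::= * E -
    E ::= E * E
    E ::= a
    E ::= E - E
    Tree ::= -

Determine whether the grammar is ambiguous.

Witness: a * a * a

Derivation 1: E ⇒ E * E ⇒ E * E * E ⇒ a * E * E ⇒ a * a * E ⇒ a * a * a
Derivation 2: E ⇒ E * E ⇒ a * E ⇒ a * E * E ⇒ a * a * E ⇒ a * a * a

Two distinct leftmost derivations for the same string.

Ambiguous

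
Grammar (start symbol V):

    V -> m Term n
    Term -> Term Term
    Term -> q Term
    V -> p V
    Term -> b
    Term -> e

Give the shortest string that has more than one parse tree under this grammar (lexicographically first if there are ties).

length 3: no string has ≥2 trees
length 4: no string has ≥2 trees
length 5: m b b b n has 2 parse trees

Two derivations of m b b b n:
  V ⇒ m Term n ⇒ m Term Term n ⇒ m Term Term Term n ⇒ m b Term Term n ⇒ m b b Term n ⇒ m b b b n
  V ⇒ m Term n ⇒ m Term Term n ⇒ m b Term n ⇒ m b Term Term n ⇒ m b b Term n ⇒ m b b b n

m b b b n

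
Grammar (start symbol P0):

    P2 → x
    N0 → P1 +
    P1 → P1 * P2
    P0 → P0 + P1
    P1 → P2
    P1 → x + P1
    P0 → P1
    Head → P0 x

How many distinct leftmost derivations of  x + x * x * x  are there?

4

Parse trees for x + x * x * x:
  [P0 [P0 [P1 [P2 x]]] + [P1 [P1 [P1 [P2 x]] * [P2 x]] * [P2 x]]]
  [P0 [P1 [P1 [P1 x + [P1 [P2 x]]] * [P2 x]] * [P2 x]]]
  [P0 [P1 [P1 x + [P1 [P1 [P2 x]] * [P2 x]]] * [P2 x]]]
  [P0 [P1 x + [P1 [P1 [P1 [P2 x]] * [P2 x]] * [P2 x]]]]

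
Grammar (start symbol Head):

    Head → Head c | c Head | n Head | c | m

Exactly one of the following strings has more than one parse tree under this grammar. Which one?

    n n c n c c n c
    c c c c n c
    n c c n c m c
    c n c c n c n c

n c c n c m c

n n c n c c n c: 1 tree
c c c c n c: 1 tree
n c c n c m c: 6 trees
c n c c n c n c: 1 tree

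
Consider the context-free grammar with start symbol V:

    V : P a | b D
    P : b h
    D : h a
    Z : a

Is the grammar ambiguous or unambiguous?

Witness: b h a

Derivation 1: V ⇒ P a ⇒ b h a
Derivation 2: V ⇒ b D ⇒ b h a

Two distinct leftmost derivations for the same string.

Ambiguous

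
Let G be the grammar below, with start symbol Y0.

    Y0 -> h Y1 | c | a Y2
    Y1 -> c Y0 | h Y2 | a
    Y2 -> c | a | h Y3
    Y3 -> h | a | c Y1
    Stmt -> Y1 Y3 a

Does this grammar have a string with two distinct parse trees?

Unambiguous

(Stmt is unreachable from Y0, so its rules don't affect L(Y0).) Restricted to the reachable nonterminals, every rule has the form A → t or A → t B, and no two rules for the same A share a first terminal. The grammar encodes a DFA — one run per string.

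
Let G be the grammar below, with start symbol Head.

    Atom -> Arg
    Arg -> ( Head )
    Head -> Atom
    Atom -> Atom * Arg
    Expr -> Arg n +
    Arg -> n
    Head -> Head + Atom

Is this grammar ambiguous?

(Expr is unreachable from Head, so its rules don't affect L(Head).) The grammar is stratified — Head handles '+' (left-recursive), Atom handles '*', Arg atoms. Each operator has a fixed associativity and precedence level, so every string has one parse.

Unambiguous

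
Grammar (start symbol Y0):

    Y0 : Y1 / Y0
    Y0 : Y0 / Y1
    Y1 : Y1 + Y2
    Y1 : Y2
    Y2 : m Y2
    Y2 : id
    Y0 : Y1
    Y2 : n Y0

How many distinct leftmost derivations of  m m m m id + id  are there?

Parse trees for m m m m id + id:
  [Y0 [Y1 [Y1 [Y2 m [Y2 m [Y2 m [Y2 m [Y2 id]]]]]] + [Y2 id]]]

1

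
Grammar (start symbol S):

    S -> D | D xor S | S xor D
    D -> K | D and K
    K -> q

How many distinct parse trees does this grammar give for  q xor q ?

2

Parse trees for q xor q:
  [S [D [K q]] xor [S [D [K q]]]]
  [S [S [D [K q]]] xor [D [K q]]]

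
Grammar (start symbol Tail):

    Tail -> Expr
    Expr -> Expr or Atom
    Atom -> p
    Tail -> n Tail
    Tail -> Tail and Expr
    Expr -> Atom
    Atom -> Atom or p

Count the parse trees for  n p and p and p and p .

Parse trees for n p and p and p and p:
  [Tail n [Tail [Tail [Tail [Tail [Expr [Atom p]]] and [Expr [Atom p]]] and [Expr [Atom p]]] and [Expr [Atom p]]]]
  [Tail [Tail n [Tail [Tail [Tail [Expr [Atom p]]] and [Expr [Atom p]]] and [Expr [Atom p]]]] and [Expr [Atom p]]]
  [Tail [Tail [Tail n [Tail [Tail [Expr [Atom p]]] and [Expr [Atom p]]]] and [Expr [Atom p]]] and [Expr [Atom p]]]
  [Tail [Tail [Tail [Tail n [Tail [Expr [Atom p]]]] and [Expr [Atom p]]] and [Expr [Atom p]]] and [Expr [Atom p]]]

4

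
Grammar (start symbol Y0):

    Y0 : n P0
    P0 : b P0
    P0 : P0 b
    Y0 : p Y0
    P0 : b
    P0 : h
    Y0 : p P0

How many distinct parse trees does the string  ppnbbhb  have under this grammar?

3

Parse trees for ppnbbhb:
  [Y0 p [Y0 p [Y0 n [P0 b [P0 b [P0 [P0 h] b]]]]]]
  [Y0 p [Y0 p [Y0 n [P0 b [P0 [P0 b [P0 h]] b]]]]]
  [Y0 p [Y0 p [Y0 n [P0 [P0 b [P0 b [P0 h]]] b]]]]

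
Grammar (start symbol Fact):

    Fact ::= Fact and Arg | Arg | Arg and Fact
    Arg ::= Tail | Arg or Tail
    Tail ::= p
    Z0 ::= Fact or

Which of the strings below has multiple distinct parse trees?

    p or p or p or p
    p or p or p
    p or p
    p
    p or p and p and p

p or p or p or p: 1 tree
p or p or p: 1 tree
p or p: 1 tree
p: 1 tree
p or p and p and p: 4 trees

p or p and p and p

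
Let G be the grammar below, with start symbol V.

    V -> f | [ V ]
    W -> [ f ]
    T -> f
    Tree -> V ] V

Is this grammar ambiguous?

Unambiguous

Only V is reachable from V; ignoring the rest: L(V) is { openⁿ atom closeⁿ : n ≥ 0 }. The bracket depth fixes n, and the derivation is forced at every step.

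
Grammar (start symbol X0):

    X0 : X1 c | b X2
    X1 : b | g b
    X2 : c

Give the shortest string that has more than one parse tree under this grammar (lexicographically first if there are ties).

b c

length 2: b c has 2 parse trees

Two derivations of b c:
  X0 ⇒ X1 c ⇒ b c
  X0 ⇒ b X2 ⇒ b c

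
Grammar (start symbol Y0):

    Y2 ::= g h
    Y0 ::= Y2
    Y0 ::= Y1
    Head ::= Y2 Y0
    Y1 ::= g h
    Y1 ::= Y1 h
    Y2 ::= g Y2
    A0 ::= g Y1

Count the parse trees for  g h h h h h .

1

Parse trees for g h h h h h:
  [Y0 [Y1 [Y1 [Y1 [Y1 [Y1 g h] h] h] h] h]]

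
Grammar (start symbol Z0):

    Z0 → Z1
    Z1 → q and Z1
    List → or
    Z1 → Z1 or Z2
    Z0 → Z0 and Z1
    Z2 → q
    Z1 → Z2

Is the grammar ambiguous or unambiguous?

Witness: q and q

Derivation 1: Z0 ⇒ Z1 ⇒ q and Z1 ⇒ q and Z2 ⇒ q and q
Derivation 2: Z0 ⇒ Z0 and Z1 ⇒ Z1 and Z1 ⇒ Z2 and Z1 ⇒ q and Z1 ⇒ q and Z2 ⇒ q and q

Two distinct leftmost derivations for the same string.

Ambiguous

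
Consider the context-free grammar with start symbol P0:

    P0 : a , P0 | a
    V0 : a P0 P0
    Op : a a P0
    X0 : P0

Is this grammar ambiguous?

Only P0 is reachable from P0; ignoring the rest: Right-recursive list with a separator: after each atom, whether the separator follows determines the rule. One parse per string.

Unambiguous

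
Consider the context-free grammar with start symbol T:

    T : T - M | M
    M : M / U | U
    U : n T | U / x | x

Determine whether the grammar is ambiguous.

Ambiguous

Witness: x / x

Derivation 1: T ⇒ M ⇒ M / U ⇒ U / U ⇒ x / U ⇒ x / x
Derivation 2: T ⇒ M ⇒ U ⇒ U / x ⇒ x / x

Two distinct leftmost derivations for the same string.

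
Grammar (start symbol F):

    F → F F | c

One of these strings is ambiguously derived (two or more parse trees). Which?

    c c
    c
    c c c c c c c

c c c c c c c

c c: 1 tree
c: 1 tree
c c c c c c c: 132 trees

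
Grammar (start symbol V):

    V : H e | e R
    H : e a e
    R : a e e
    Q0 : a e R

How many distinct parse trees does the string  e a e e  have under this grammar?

Parse trees for e a e e:
  [V [H e a e] e]
  [V e [R a e e]]

2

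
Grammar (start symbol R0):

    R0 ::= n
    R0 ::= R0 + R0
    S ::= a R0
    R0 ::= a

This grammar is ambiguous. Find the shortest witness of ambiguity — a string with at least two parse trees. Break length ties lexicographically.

a + a + a

length 1: no string has ≥2 trees
length 3: no string has ≥2 trees
length 5: a + a + a has 2 parse trees

Two derivations of a + a + a:
  R0 ⇒ R0 + R0 ⇒ R0 + R0 + R0 ⇒ a + R0 + R0 ⇒ a + a + R0 ⇒ a + a + a
  R0 ⇒ R0 + R0 ⇒ a + R0 ⇒ a + R0 + R0 ⇒ a + a + R0 ⇒ a + a + a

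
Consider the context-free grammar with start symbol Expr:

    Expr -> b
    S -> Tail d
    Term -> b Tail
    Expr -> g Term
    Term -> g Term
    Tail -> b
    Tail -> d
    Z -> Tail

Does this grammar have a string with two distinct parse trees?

(Z, S are unreachable from Expr, so their rules don't affect L(Expr).) The reachable rules are right-linear with at most one rule per (nonterminal, next-terminal) pair. Each input token forces the next rule, so parsing is deterministic.

Unambiguous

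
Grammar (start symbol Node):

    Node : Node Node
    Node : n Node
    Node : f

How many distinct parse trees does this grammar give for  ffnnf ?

Parse trees for ffnnf:
  [Node [Node f] [Node [Node f] [Node n [Node n [Node f]]]]]
  [Node [Node [Node f] [Node f]] [Node n [Node n [Node f]]]]

2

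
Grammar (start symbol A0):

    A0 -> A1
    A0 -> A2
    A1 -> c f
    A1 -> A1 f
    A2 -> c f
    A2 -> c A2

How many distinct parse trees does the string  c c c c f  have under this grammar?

Parse trees for c c c c f:
  [A0 [A2 c [A2 c [A2 c [A2 c f]]]]]

1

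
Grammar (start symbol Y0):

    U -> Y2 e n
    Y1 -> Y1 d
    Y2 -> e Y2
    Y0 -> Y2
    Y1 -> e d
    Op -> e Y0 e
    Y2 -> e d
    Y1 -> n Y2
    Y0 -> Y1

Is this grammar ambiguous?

Witness: e d

Derivation 1: Y0 ⇒ Y2 ⇒ e d
Derivation 2: Y0 ⇒ Y1 ⇒ e d

Two distinct leftmost derivations for the same string.

Ambiguous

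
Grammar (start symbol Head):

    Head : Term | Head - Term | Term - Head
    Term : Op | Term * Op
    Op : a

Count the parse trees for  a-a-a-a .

8

Parse trees for a-a-a-a:
  [Head [Head [Head [Head [Term [Op a]]] - [Term [Op a]]] - [Term [Op a]]] - [Term [Op a]]]
  [Head [Head [Head [Term [Op a]] - [Head [Term [Op a]]]] - [Term [Op a]]] - [Term [Op a]]]
  [Head [Head [Term [Op a]] - [Head [Head [Term [Op a]]] - [Term [Op a]]]] - [Term [Op a]]]
  [Head [Head [Term [Op a]] - [Head [Term [Op a]] - [Head [Term [Op a]]]]] - [Term [Op a]]]
  [Head [Term [Op a]] - [Head [Head [Head [Term [Op a]]] - [Term [Op a]]] - [Term [Op a]]]]
  [Head [Term [Op a]] - [Head [Head [Term [Op a]] - [Head [Term [Op a]]]] - [Term [Op a]]]]
  [Head [Term [Op a]] - [Head [Term [Op a]] - [Head [Head [Term [Op a]]] - [Term [Op a]]]]]
  [Head [Term [Op a]] - [Head [Term [Op a]] - [Head [Term [Op a]] - [Head [Term [Op a]]]]]]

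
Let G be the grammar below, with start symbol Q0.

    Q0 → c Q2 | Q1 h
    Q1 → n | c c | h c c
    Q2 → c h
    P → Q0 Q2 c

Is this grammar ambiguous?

Ambiguous

Witness: c c h

Derivation 1: Q0 ⇒ c Q2 ⇒ c c h
Derivation 2: Q0 ⇒ Q1 h ⇒ c c h

Two distinct leftmost derivations for the same string.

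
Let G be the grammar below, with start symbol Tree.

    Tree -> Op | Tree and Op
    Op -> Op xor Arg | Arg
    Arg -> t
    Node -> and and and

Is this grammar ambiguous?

Unambiguous

Only Tree, Op, Arg are reachable from Tree; ignoring the rest: This is a standard precedence ladder (Tree over Op over Arg), with each level left-recursive on its own operator ('and' at Tree, 'xor' at Op). That structure is LR(1), hence unambiguous.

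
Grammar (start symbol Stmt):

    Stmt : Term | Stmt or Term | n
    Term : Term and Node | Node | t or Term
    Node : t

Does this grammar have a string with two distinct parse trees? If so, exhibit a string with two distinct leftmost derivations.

Witness: t or t

Derivation 1: Stmt ⇒ Term ⇒ t or Term ⇒ t or Node ⇒ t or t
Derivation 2: Stmt ⇒ Stmt or Term ⇒ Term or Term ⇒ Node or Term ⇒ t or Term ⇒ t or Node ⇒ t or t

Two distinct leftmost derivations for the same string.

Ambiguous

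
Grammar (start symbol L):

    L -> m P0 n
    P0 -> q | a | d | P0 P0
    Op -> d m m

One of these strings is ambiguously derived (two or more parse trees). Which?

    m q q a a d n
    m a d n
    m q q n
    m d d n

m q q a a d n

m q q a a d n: 14 trees
m a d n: 1 tree
m q q n: 1 tree
m d d n: 1 tree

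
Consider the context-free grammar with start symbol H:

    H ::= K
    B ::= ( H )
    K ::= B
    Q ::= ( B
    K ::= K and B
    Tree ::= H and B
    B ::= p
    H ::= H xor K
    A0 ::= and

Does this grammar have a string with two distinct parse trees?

(Tree, A0, Q are unreachable from H, so their rules don't affect L(H).) The grammar is stratified — H handles 'xor' (left-recursive), K handles 'and', B atoms. Each operator has a fixed associativity and precedence level, so every string has one parse.

Unambiguous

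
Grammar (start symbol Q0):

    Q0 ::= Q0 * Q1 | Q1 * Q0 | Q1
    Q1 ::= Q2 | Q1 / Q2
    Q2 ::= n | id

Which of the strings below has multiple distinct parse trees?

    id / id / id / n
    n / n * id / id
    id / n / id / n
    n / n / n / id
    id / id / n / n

n / n * id / id

id / id / id / n: 1 tree
n / n * id / id: 2 trees
id / n / id / n: 1 tree
n / n / n / id: 1 tree
id / id / n / n: 1 tree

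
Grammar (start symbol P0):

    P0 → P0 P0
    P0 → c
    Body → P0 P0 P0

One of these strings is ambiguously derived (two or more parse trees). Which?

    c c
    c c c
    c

c c c

c c: 1 tree
c c c: 2 trees
c: 1 tree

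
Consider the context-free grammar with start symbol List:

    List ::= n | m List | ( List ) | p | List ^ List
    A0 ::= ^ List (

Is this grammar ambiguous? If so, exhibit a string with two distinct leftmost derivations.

Witness: m n ^ n

Derivation 1: List ⇒ m List ⇒ m List ^ List ⇒ m n ^ List ⇒ m n ^ n
Derivation 2: List ⇒ List ^ List ⇒ m List ^ List ⇒ m n ^ List ⇒ m n ^ n

Two distinct leftmost derivations for the same string.

Ambiguous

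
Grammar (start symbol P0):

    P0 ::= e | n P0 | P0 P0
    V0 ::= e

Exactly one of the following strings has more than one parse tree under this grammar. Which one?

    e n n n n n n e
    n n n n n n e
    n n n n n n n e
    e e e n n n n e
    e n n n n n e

e n n n n n n e: 1 tree
n n n n n n e: 1 tree
n n n n n n n e: 1 tree
e e e n n n n e: 5 trees
e n n n n n e: 1 tree

e e e n n n n e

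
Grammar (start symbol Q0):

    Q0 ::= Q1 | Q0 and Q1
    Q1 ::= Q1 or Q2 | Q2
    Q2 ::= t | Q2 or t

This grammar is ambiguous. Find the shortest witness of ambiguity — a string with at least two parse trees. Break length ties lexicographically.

length 1: no string has ≥2 trees
length 3: t or t has 2 parse trees

Two derivations of t or t:
  Q0 ⇒ Q1 ⇒ Q1 or Q2 ⇒ Q2 or Q2 ⇒ t or Q2 ⇒ t or t
  Q0 ⇒ Q1 ⇒ Q2 ⇒ Q2 or t ⇒ t or t

t or t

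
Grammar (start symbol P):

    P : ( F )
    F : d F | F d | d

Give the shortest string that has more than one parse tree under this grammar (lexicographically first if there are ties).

length 3: no string has ≥2 trees
length 4: ( d d ) has 2 parse trees

Two derivations of ( d d ):
  P ⇒ ( F ) ⇒ ( d F ) ⇒ ( d d )
  P ⇒ ( F ) ⇒ ( F d ) ⇒ ( d d )

( d d )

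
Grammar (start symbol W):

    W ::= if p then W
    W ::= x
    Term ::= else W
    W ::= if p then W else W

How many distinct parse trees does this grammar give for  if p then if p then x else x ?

Parse trees for if p then if p then x else x:
  [W if p then [W if p then [W x] else [W x]]]
  [W if p then [W if p then [W x]] else [W x]]

2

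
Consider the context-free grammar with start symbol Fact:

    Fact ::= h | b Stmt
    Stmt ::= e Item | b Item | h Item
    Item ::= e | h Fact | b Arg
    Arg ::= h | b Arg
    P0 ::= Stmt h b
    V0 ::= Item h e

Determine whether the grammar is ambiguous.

Unambiguous

(P0, V0 are unreachable from Fact, so their rules don't affect L(Fact).) Each reachable nonterminal has at most one production per leading terminal, and all productions are right-linear; the derivation is determined token-by-token.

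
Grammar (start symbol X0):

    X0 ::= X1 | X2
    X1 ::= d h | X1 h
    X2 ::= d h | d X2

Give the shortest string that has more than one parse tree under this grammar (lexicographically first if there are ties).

d h

length 2: d h has 2 parse trees

Two derivations of d h:
  X0 ⇒ X1 ⇒ d h
  X0 ⇒ X2 ⇒ d h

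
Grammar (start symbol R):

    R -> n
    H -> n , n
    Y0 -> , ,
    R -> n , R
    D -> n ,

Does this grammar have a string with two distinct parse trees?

(H, Y0, D are unreachable from R, so their rules don't affect L(R).) The reachable grammar is A → atom sep A | atom. Each atom is followed by either the separator (recurse) or end-of-string (stop) — no choice point.

Unambiguous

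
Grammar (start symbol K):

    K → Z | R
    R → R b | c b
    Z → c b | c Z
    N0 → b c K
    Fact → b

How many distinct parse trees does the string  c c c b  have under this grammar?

Parse trees for c c c b:
  [K [Z c [Z c [Z c b]]]]

1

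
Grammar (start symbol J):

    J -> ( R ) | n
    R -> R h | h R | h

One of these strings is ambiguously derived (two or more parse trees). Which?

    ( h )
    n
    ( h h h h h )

( h h h h h )

( h ): 1 tree
n: 1 tree
( h h h h h ): 16 trees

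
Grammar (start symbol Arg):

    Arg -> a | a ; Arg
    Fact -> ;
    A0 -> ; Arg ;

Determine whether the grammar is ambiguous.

(Fact, A0 are unreachable from Arg, so their rules don't affect L(Arg).) Right-recursive list with a separator: after each atom, whether the separator follows determines the rule. One parse per string.

Unambiguous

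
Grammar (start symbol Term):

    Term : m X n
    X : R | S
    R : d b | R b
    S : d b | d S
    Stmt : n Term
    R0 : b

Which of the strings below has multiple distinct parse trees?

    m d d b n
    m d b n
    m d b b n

m d d b n: 1 tree
m d b n: 2 trees
m d b b n: 1 tree

m d b n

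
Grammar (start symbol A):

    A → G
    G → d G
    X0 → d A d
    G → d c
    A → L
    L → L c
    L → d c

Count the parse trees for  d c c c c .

Parse trees for d c c c c:
  [A [L [L [L [L d c] c] c] c]]

1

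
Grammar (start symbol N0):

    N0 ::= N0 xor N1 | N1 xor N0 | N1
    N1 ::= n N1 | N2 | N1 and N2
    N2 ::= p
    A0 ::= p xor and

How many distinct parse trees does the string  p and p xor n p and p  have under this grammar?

Parse trees for p and p xor n p and p:
  [N0 [N0 [N1 [N1 [N2 p]] and [N2 p]]] xor [N1 n [N1 [N1 [N2 p]] and [N2 p]]]]
  [N0 [N0 [N1 [N1 [N2 p]] and [N2 p]]] xor [N1 [N1 n [N1 [N2 p]]] and [N2 p]]]
  [N0 [N1 [N1 [N2 p]] and [N2 p]] xor [N0 [N1 n [N1 [N1 [N2 p]] and [N2 p]]]]]
  [N0 [N1 [N1 [N2 p]] and [N2 p]] xor [N0 [N1 [N1 n [N1 [N2 p]]] and [N2 p]]]]

4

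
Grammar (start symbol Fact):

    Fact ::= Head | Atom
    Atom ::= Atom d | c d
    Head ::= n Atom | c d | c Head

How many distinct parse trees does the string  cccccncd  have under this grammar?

1

Parse trees for cccccncd:
  [Fact [Head c [Head c [Head c [Head c [Head c [Head n [Atom c d]]]]]]]]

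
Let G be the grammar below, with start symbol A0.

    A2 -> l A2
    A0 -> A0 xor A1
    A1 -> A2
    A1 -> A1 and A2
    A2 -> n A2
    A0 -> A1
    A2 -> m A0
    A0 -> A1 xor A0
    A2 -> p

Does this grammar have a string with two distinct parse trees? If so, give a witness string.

Ambiguous

Witness: p xor p

Derivation 1: A0 ⇒ A0 xor A1 ⇒ A1 xor A1 ⇒ A2 xor A1 ⇒ p xor A1 ⇒ p xor A2 ⇒ p xor p
Derivation 2: A0 ⇒ A1 xor A0 ⇒ A2 xor A0 ⇒ p xor A0 ⇒ p xor A1 ⇒ p xor A2 ⇒ p xor p

Two distinct leftmost derivations for the same string.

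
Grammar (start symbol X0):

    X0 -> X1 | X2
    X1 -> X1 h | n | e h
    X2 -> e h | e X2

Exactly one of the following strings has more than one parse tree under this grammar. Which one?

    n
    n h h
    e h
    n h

e h

n: 1 tree
n h h: 1 tree
e h: 2 trees
n h: 1 tree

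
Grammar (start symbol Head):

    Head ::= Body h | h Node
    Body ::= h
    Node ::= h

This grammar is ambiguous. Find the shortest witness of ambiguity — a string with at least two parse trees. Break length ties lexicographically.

h h

length 2: h h has 2 parse trees

Two derivations of h h:
  Head ⇒ Body h ⇒ h h
  Head ⇒ h Node ⇒ h h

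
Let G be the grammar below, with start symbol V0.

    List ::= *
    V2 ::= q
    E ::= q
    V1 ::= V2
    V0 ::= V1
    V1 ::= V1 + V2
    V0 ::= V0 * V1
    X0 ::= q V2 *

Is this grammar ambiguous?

(E, X0, List are unreachable from V0, so their rules don't affect L(V0).) The grammar is stratified — V0 handles '*' (left-recursive), V1 handles '+', V2 atoms. Each operator has a fixed associativity and precedence level, so every string has one parse.

Unambiguous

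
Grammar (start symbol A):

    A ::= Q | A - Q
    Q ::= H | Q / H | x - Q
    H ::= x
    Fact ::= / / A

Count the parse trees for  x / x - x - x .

2

Parse trees for x / x - x - x:
  [A [A [Q [Q [H x]] / [H x]]] - [Q x - [Q [H x]]]]
  [A [A [A [Q [Q [H x]] / [H x]]] - [Q [H x]]] - [Q [H x]]]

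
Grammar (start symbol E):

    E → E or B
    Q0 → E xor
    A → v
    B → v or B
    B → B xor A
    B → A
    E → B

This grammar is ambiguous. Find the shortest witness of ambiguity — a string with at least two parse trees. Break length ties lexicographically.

v or v

length 1: no string has ≥2 trees
length 3: v or v has 2 parse trees

Two derivations of v or v:
  E ⇒ E or B ⇒ B or B ⇒ A or B ⇒ v or B ⇒ v or A ⇒ v or v
  E ⇒ B ⇒ v or B ⇒ v or A ⇒ v or v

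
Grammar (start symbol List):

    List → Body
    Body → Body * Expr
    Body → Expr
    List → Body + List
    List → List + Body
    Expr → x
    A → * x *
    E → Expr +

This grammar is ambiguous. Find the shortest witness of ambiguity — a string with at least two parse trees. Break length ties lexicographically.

x + x

length 1: no string has ≥2 trees
length 3: x + x has 2 parse trees

Two derivations of x + x:
  List ⇒ Body + List ⇒ Expr + List ⇒ x + List ⇒ x + Body ⇒ x + Expr ⇒ x + x
  List ⇒ List + Body ⇒ Body + Body ⇒ Expr + Body ⇒ x + Body ⇒ x + Expr ⇒ x + x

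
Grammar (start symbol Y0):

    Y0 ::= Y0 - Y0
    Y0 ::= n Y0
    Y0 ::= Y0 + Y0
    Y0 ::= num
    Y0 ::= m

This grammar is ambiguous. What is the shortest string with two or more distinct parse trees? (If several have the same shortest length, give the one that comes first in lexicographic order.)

n m + m

length 1: no string has ≥2 trees
length 2: no string has ≥2 trees
length 3: no string has ≥2 trees
length 4: n m + m has 2 parse trees

Two derivations of n m + m:
  Y0 ⇒ n Y0 ⇒ n Y0 + Y0 ⇒ n m + Y0 ⇒ n m + m
  Y0 ⇒ Y0 + Y0 ⇒ n Y0 + Y0 ⇒ n m + Y0 ⇒ n m + m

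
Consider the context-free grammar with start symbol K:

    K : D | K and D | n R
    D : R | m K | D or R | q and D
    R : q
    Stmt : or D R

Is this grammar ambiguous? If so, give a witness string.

Witness: q and q

Derivation 1: K ⇒ D ⇒ q and D ⇒ q and R ⇒ q and q
Derivation 2: K ⇒ K and D ⇒ D and D ⇒ R and D ⇒ q and D ⇒ q and R ⇒ q and q

Two distinct leftmost derivations for the same string.

Ambiguous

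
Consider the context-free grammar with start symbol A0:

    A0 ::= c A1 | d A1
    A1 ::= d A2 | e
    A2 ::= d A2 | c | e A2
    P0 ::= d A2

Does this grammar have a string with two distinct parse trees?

Only A0, A1, A2 are reachable from A0; ignoring the rest: The reachable rules are right-linear with at most one rule per (nonterminal, next-terminal) pair. Each input token forces the next rule, so parsing is deterministic.

Unambiguous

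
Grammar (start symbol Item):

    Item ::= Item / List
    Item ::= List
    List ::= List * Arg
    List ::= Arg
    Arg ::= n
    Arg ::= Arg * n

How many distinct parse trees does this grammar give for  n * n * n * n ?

Parse trees for n * n * n * n:
  [Item [List [List [Arg n]] * [Arg [Arg [Arg n] * n] * n]]]
  [Item [List [List [List [Arg n]] * [Arg n]] * [Arg [Arg n] * n]]]
  [Item [List [List [Arg [Arg n] * n]] * [Arg [Arg n] * n]]]
  [Item [List [List [List [Arg n]] * [Arg [Arg n] * n]] * [Arg n]]]
  [Item [List [List [List [List [Arg n]] * [Arg n]] * [Arg n]] * [Arg n]]]
  [Item [List [List [List [Arg [Arg n] * n]] * [Arg n]] * [Arg n]]]
  [Item [List [List [Arg [Arg [Arg n] * n] * n]] * [Arg n]]]
  [Item [List [Arg [Arg [Arg [Arg n] * n] * n] * n]]]

8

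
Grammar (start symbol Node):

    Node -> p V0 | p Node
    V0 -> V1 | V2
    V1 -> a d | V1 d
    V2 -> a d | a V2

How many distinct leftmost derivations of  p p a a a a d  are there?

1

Parse trees for p p a a a a d:
  [Node p [Node p [V0 [V2 a [V2 a [V2 a [V2 a d]]]]]]]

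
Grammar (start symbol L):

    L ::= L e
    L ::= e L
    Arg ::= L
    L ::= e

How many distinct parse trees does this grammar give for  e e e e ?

Parse trees for e e e e:
  [L [L [L [L e] e] e] e]
  [L [L [L e [L e]] e] e]
  [L [L e [L [L e] e]] e]
  [L [L e [L e [L e]]] e]
  [L e [L [L [L e] e] e]]
  [L e [L [L e [L e]] e]]
  [L e [L e [L [L e] e]]]
  [L e [L e [L e [L e]]]]

8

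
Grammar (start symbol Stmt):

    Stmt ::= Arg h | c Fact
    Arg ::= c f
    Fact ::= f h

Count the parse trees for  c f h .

Parse trees for c f h:
  [Stmt [Arg c f] h]
  [Stmt c [Fact f h]]

2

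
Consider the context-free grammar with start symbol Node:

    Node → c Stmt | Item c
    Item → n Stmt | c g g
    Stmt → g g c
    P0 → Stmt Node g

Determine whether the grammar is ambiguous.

Witness: c g g c

Derivation 1: Node ⇒ c Stmt ⇒ c g g c
Derivation 2: Node ⇒ Item c ⇒ c g g c

Two distinct leftmost derivations for the same string.

Ambiguous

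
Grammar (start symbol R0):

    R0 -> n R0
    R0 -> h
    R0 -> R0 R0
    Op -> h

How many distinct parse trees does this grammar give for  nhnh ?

Parse trees for nhnh:
  [R0 n [R0 [R0 h] [R0 n [R0 h]]]]
  [R0 [R0 n [R0 h]] [R0 n [R0 h]]]

2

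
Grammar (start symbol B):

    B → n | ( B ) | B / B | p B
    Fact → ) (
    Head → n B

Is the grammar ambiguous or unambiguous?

Ambiguous

Witness: p n / n

Derivation 1: B ⇒ B / B ⇒ p B / B ⇒ p n / B ⇒ p n / n
Derivation 2: B ⇒ p B ⇒ p B / B ⇒ p n / B ⇒ p n / n

Two distinct leftmost derivations for the same string.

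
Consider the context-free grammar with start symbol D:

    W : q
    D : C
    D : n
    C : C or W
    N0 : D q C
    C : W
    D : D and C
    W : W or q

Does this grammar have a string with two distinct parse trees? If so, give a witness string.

Ambiguous

Witness: q or q

Derivation 1: D ⇒ C ⇒ C or W ⇒ W or W ⇒ q or W ⇒ q or q
Derivation 2: D ⇒ C ⇒ W ⇒ W or q ⇒ q or q

Two distinct leftmost derivations for the same string.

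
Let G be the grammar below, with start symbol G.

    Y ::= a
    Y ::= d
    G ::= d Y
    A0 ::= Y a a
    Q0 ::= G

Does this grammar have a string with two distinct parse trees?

Only G, Y are reachable from G; ignoring the rest: Each reachable nonterminal has at most one production per leading terminal, and all productions are right-linear; the derivation is determined token-by-token.

Unambiguous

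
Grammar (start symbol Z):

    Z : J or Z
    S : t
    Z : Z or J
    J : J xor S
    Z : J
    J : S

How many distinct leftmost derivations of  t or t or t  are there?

Parse trees for t or t or t:
  [Z [J [S t]] or [Z [J [S t]] or [Z [J [S t]]]]]
  [Z [J [S t]] or [Z [Z [J [S t]]] or [J [S t]]]]
  [Z [Z [J [S t]] or [Z [J [S t]]]] or [J [S t]]]
  [Z [Z [Z [J [S t]]] or [J [S t]]] or [J [S t]]]

4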